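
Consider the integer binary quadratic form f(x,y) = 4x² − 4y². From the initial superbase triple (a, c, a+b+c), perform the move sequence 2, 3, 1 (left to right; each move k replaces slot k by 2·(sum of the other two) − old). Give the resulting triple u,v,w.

start (4,-4,0) = (f(1,0),f(0,1),f(1,1))
replace slot 2: 2·(4+0) − (-4) = 12 → (4,12,0)
replace slot 3: 2·(4+12) − 0 = 32 → (4,12,32)
replace slot 1: 2·(12+32) − 4 = 84 → (84,12,32)

84,12,32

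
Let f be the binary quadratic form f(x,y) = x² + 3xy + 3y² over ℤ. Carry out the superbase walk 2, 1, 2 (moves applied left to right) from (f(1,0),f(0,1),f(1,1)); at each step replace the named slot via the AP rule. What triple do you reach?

start (1,3,7) = (f(1,0),f(0,1),f(1,1))
replace slot 2: 2·(1+7) − 3 = 13 → (1,13,7)
replace slot 1: 2·(13+7) − 1 = 39 → (39,13,7)
replace slot 2: 2·(39+7) − 13 = 79 → (39,79,7)

39,79,7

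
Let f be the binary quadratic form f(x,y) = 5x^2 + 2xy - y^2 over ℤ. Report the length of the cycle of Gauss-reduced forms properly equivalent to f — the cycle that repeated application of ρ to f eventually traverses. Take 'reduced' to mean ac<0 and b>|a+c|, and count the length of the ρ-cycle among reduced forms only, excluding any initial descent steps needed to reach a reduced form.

D = 24, ⌊√D⌋ = 4
descent: ρ → (-1,4,2)  [lands on river]
river: ρ → (2,4,-1)
ρ-cycle length = 2 (tail of 1 descent step not counted)

2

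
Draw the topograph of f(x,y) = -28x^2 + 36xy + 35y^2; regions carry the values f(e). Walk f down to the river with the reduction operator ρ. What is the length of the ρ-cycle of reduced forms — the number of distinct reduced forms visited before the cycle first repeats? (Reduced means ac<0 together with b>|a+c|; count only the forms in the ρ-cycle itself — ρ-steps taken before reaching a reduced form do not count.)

D = 5216, ⌊√D⌋ = 72
river: ρ → (35,34,-29)
river: ρ → (-29,24,40)
river: ρ → (40,56,-13)
river: ρ → (-13,48,56)
river: ρ → (56,64,-5)
river: ρ → (-5,66,43)
river: ρ → (43,20,-28)
river: ρ → (-28,36,35)
ρ-cycle length = 8 (tail of 0 descent steps not counted)

8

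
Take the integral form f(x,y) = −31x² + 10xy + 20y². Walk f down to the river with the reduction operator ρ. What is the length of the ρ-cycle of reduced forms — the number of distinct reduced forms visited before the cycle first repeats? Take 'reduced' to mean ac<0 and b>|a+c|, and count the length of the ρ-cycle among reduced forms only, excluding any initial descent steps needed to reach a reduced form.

D = 2580, ⌊√D⌋ = 50
descent: ρ → (20,30,-21)  [lands on river]
river: ρ → (-21,12,29)
river: ρ → (29,46,-4)
river: ρ → (-4,50,5)
river: ρ → (5,50,-4)
river: ρ → (-4,46,29)
river: ρ → (29,12,-21)
river: ρ → (-21,30,20)
river: ρ → (20,50,-1)
river: ρ → (-1,50,20)
ρ-cycle length = 10 (tail of 1 descent step not counted)

10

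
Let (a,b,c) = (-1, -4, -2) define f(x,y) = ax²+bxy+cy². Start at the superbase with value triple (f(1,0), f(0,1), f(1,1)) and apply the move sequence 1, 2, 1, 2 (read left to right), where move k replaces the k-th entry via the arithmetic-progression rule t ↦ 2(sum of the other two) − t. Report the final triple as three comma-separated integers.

start (-1,-2,-7) = (f(1,0),f(0,1),f(1,1))
replace slot 1: 2·((-2)+(-7)) − (-1) = -17 → (-17,-2,-7)
replace slot 2: 2·((-17)+(-7)) − (-2) = -46 → (-17,-46,-7)
replace slot 1: 2·((-46)+(-7)) − (-17) = -89 → (-89,-46,-7)
replace slot 2: 2·((-89)+(-7)) − (-46) = -146 → (-89,-146,-7)

-89,-146,-7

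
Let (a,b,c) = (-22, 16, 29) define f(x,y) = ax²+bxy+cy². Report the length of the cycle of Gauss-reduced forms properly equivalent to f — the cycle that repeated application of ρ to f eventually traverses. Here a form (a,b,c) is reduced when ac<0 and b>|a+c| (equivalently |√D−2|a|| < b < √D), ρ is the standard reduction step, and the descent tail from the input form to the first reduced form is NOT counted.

D = 2808, ⌊√D⌋ = 52
river: ρ → (29,42,-9)
river: ρ → (-9,48,14)
river: ρ → (14,36,-27)
river: ρ → (-27,18,23)
river: ρ → (23,28,-22)
river: ρ → (-22,16,29)
ρ-cycle length = 6 (tail of 0 descent steps not counted)

6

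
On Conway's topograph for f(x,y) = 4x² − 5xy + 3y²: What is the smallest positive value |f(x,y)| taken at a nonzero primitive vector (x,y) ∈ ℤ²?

translate: b→3 (≡-5 mod 8), so (4,-5,3)→(4,3,2)
flip: (4,3,2)→(2,-3,4)
translate: b→1 (≡-3 mod 4), so (2,-3,4)→(2,1,3)
reduced (well bottom): (2,1,3) with a≤c, −a<b≤a
well minimum = a = 2

2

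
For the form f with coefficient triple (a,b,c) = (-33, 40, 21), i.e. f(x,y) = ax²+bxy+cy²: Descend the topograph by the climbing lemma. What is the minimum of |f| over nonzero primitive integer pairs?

river: ρ → (21,44,-29)
river: ρ → (-29,14,36)
river: ρ → (36,58,-7)
river: ρ → (-7,54,52)
river: ρ → (52,50,-9)
river: ρ → (-9,58,28)
river: ρ → (28,54,-13)
river: ρ → (-13,50,36)
river: ρ → (36,22,-27)
river: ρ → (-27,32,31)
river: ρ → (31,30,-28)
river: ρ → (-28,26,33)
river: ρ → (33,40,-21)
river: ρ → (-21,44,29)
river: ρ → (29,14,-36)
river: ρ → (-36,58,7)
river: ρ → (7,54,-52)
river: ρ → (-52,50,9)
river: ρ → (9,58,-28)
river: ρ → (-28,54,13)
river: ρ → (13,50,-36)
river: ρ → (-36,22,27)
river: ρ → (27,32,-31)
river: ρ → (-31,30,28)
river: ρ → (28,26,-33)
river: ρ → (-33,40,21)
closes: descent 0, river 26
min |a| on river = 7

7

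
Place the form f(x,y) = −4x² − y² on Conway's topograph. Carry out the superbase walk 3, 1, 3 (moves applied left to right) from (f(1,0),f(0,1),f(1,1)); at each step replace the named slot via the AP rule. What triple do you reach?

start (-4,-1,-5) = (f(1,0),f(0,1),f(1,1))
replace slot 3: 2·((-4)+(-1)) − (-5) = -5 → (-4,-1,-5)
replace slot 1: 2·((-1)+(-5)) − (-4) = -8 → (-8,-1,-5)
replace slot 3: 2·((-8)+(-1)) − (-5) = -13 → (-8,-1,-13)

-8,-1,-13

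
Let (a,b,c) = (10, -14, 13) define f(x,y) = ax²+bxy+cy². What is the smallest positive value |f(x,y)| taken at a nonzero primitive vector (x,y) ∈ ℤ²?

translate: b→6 (≡-14 mod 20), so (10,-14,13)→(10,6,9)
flip: (10,6,9)→(9,-6,10)
reduced (well bottom): (9,-6,10) with a≤c, −a<b≤a
well minimum = a = 9

9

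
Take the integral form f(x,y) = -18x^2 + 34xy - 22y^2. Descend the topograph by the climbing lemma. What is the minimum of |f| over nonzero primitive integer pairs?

translate: b→2 (≡-34 mod 36), so (18,-34,22)→(18,2,6)
flip: (18,2,6)→(6,-2,18)
reduced (well bottom): (6,-2,18) with a≤c, −a<b≤a
well minimum |f| = |-6| = 6 (negative-definite)

6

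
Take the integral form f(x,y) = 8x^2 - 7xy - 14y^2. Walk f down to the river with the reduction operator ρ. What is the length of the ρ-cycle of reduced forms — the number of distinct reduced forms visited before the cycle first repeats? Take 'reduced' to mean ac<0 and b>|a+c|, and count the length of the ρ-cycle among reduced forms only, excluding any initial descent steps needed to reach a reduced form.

D = 497, ⌊√D⌋ = 22
descent: ρ → (-14,7,8)  [lands on river]
river: ρ → (8,9,-13)
river: ρ → (-13,17,4)
river: ρ → (4,15,-17)
river: ρ → (-17,19,2)
river: ρ → (2,21,-7)
river: ρ → (-7,21,2)
river: ρ → (2,19,-17)
river: ρ → (-17,15,4)
river: ρ → (4,17,-13)
river: ρ → (-13,9,8)
river: ρ → (8,7,-14)
river: ρ → (-14,21,1)
river: ρ → (1,21,-14)
ρ-cycle length = 14 (tail of 1 descent step not counted)

14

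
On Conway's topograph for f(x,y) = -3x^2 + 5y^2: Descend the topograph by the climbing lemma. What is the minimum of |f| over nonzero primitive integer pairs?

descent: ρ → (5,0,-3)
descent: ρ → (-3,6,2)  [lands on river]
river: ρ → (2,6,-3)
closes: descent 2, river 2
min |a| on river = 2

2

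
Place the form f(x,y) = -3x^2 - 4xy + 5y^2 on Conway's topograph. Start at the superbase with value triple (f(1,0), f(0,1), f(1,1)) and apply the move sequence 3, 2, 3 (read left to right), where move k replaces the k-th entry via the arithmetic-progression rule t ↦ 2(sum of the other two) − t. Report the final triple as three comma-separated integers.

start (-3,5,-2) = (f(1,0),f(0,1),f(1,1))
replace slot 3: 2·((-3)+5) − (-2) = 6 → (-3,5,6)
replace slot 2: 2·((-3)+6) − 5 = 1 → (-3,1,6)
replace slot 3: 2·((-3)+1) − 6 = -10 → (-3,1,-10)

-3,1,-10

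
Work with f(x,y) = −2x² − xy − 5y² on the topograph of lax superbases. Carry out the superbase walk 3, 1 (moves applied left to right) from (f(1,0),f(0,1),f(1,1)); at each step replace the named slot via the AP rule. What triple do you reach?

start (-2,-5,-8) = (f(1,0),f(0,1),f(1,1))
replace slot 3: 2·((-2)+(-5)) − (-8) = -6 → (-2,-5,-6)
replace slot 1: 2·((-5)+(-6)) − (-2) = -20 → (-20,-5,-6)

-20,-5,-6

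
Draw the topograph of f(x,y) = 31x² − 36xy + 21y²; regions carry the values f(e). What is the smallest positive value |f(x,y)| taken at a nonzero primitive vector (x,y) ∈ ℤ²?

translate: b→26 (≡-36 mod 62), so (31,-36,21)→(31,26,16)
flip: (31,26,16)→(16,-26,31)
translate: b→6 (≡-26 mod 32), so (16,-26,31)→(16,6,21)
reduced (well bottom): (16,6,21) with a≤c, −a<b≤a
well minimum = a = 16

16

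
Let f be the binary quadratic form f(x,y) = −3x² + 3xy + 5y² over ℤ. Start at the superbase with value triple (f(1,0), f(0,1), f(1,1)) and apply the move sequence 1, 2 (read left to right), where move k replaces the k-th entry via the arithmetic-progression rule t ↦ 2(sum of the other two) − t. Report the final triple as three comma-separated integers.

start (-3,5,5) = (f(1,0),f(0,1),f(1,1))
replace slot 1: 2·(5+5) − (-3) = 23 → (23,5,5)
replace slot 2: 2·(23+5) − 5 = 51 → (23,51,5)

23,51,5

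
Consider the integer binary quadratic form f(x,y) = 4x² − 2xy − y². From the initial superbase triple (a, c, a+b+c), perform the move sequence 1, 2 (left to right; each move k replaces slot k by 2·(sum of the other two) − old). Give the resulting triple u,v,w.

start (4,-1,1) = (f(1,0),f(0,1),f(1,1))
replace slot 1: 2·((-1)+1) − 4 = -4 → (-4,-1,1)
replace slot 2: 2·((-4)+1) − (-1) = -5 → (-4,-5,1)

-4,-5,1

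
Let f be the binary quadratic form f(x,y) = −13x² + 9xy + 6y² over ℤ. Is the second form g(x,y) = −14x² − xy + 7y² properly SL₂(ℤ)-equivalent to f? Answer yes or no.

D₁ = 393, D₂ = 393
river cycle of f (length 16): (6, 15, -7), (-7, 13, 8), (8, 19, -1), (-1, 19, 8), (8, 13, -7), (-7, 15, 6), (6, 9, -13), (-13, 17, 2), (2, 19, -4), (-4, 13, 14), … (6 more)
river cycle of g (length 16): (7, 15, -6), (-6, 9, 13), (13, 17, -2), (-2, 19, 4), (4, 13, -14), (-14, 15, 3), (3, 15, -14), (-14, 13, 4), (4, 19, -2), (-2, 17, 13), … (6 more)
cycles differ ⇒ inequivalent

no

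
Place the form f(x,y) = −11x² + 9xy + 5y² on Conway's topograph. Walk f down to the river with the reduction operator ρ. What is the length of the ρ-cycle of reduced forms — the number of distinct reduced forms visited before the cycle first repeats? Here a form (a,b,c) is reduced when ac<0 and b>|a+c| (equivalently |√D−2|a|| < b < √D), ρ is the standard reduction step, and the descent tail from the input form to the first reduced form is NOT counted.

D = 301, ⌊√D⌋ = 17
river: ρ → (5,11,-9)
river: ρ → (-9,7,7)
river: ρ → (7,7,-9)
river: ρ → (-9,11,5)
river: ρ → (5,9,-11)
river: ρ → (-11,13,3)
river: ρ → (3,17,-1)
river: ρ → (-1,17,3)
river: ρ → (3,13,-11)
river: ρ → (-11,9,5)
ρ-cycle length = 10 (tail of 0 descent steps not counted)

10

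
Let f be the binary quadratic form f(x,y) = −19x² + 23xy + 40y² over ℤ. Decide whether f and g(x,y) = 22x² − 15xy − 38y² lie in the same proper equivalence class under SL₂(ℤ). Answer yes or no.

D₁ = 3569, D₂ = 3569
river cycle of f (length 16): (40, 57, -2), (-2, 59, 11), (11, 51, -22), (-22, 37, 25), (25, 13, -34), (-34, 55, 4), (4, 57, -20), (-20, 23, 38), (38, 53, -5), (-5, 57, 16), … (6 more)
river cycle of g (length 14): (22, 29, -31), (-31, 33, 20), (20, 47, -17), (-17, 55, 8), (8, 57, -10), (-10, 43, 43), (43, 43, -10), (-10, 57, 8), (8, 55, -17), (-17, 47, 20), … (4 more)
cycles differ ⇒ inequivalent

no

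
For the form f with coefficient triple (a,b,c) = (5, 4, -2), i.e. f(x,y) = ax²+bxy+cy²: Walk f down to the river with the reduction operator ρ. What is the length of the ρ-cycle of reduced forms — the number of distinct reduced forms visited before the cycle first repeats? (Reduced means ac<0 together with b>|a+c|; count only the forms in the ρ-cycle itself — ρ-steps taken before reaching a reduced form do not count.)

D = 56, ⌊√D⌋ = 7
river: ρ → (-2,4,5)
river: ρ → (5,6,-1)
river: ρ → (-1,6,5)
river: ρ → (5,4,-2)
ρ-cycle length = 4 (tail of 0 descent steps not counted)

4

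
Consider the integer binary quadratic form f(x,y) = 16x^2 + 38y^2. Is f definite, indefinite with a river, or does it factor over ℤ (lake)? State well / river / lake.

D = b²−4ac = 0² − 4·16·38 = -2432
D < 0 ⇒ definite ⇒ every region one sign ⇒ single well

well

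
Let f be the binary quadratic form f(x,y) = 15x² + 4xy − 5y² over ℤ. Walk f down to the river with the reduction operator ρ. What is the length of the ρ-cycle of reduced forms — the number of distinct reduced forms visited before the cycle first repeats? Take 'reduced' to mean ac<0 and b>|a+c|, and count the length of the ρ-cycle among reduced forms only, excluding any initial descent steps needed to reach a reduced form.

D = 316, ⌊√D⌋ = 17
descent: ρ → (-5,16,3)  [lands on river]
river: ρ → (3,14,-10)
river: ρ → (-10,6,7)
river: ρ → (7,8,-9)
river: ρ → (-9,10,6)
river: ρ → (6,14,-5)
ρ-cycle length = 6 (tail of 1 descent step not counted)

6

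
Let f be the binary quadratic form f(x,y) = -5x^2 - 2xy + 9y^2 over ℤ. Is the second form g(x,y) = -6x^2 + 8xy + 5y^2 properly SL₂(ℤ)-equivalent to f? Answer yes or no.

D₁ = 184, D₂ = 184
river cycle of f (length 12): (-5, 8, 6), (6, 4, -7), (-7, 10, 3), (3, 8, -10), (-10, 12, 1), (1, 12, -10), (-10, 8, 3), (3, 10, -7), (-7, 4, 6), (6, 8, -5), … (2 more)
river cycle of g (length 12): (5, 12, -2), (-2, 12, 5), (5, 8, -6), (-6, 4, 7), (7, 10, -3), (-3, 8, 10), (10, 12, -1), (-1, 12, 10), (10, 8, -3), (-3, 10, 7), … (2 more)
cycles differ ⇒ inequivalent

no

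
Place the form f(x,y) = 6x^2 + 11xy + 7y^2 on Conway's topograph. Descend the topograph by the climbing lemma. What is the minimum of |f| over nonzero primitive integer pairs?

translate: b→-1 (≡11 mod 12), so (6,11,7)→(6,-1,2)
flip: (6,-1,2)→(2,1,6)
reduced (well bottom): (2,1,6) with a≤c, −a<b≤a
well minimum = a = 2

2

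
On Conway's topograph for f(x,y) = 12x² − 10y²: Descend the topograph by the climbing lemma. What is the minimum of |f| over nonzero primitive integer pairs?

descent: ρ → (-10,20,2)  [lands on river]
river: ρ → (2,20,-10)
closes: descent 1, river 2
min |a| on river = 2

2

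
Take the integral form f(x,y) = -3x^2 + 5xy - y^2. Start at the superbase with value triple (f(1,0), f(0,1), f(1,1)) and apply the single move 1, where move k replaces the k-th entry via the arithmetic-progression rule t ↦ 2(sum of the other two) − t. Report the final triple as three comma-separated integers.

start (-3,-1,1) = (f(1,0),f(0,1),f(1,1))
replace slot 1: 2·((-1)+1) − (-3) = 3 → (3,-1,1)

3,-1,1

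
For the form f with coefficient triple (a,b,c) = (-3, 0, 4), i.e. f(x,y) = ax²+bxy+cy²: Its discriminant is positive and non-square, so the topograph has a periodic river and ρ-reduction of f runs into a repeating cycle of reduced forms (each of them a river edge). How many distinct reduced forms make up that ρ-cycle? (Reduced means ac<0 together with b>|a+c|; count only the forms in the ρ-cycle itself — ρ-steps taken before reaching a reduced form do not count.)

D = 48, ⌊√D⌋ = 6
descent: ρ → (4,0,-3)
descent: ρ → (-3,6,1)  [lands on river]
river: ρ → (1,6,-3)
ρ-cycle length = 2 (tail of 2 descent steps not counted)

2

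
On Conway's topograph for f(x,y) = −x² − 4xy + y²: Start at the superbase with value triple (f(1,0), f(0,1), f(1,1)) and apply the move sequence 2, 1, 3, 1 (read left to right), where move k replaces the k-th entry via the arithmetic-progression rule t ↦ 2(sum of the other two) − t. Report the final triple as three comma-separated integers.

start (-1,1,-4) = (f(1,0),f(0,1),f(1,1))
replace slot 2: 2·((-1)+(-4)) − 1 = -11 → (-1,-11,-4)
replace slot 1: 2·((-11)+(-4)) − (-1) = -29 → (-29,-11,-4)
replace slot 3: 2·((-29)+(-11)) − (-4) = -76 → (-29,-11,-76)
replace slot 1: 2·((-11)+(-76)) − (-29) = -145 → (-145,-11,-76)

-145,-11,-76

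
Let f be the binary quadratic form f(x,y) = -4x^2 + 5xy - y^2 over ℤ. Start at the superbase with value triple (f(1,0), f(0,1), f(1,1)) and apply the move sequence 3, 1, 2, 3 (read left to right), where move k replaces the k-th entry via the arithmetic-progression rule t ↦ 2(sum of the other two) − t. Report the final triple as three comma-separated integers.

start (-4,-1,0) = (f(1,0),f(0,1),f(1,1))
replace slot 3: 2·((-4)+(-1)) − 0 = -10 → (-4,-1,-10)
replace slot 1: 2·((-1)+(-10)) − (-4) = -18 → (-18,-1,-10)
replace slot 2: 2·((-18)+(-10)) − (-1) = -55 → (-18,-55,-10)
replace slot 3: 2·((-18)+(-55)) − (-10) = -136 → (-18,-55,-136)

-18,-55,-136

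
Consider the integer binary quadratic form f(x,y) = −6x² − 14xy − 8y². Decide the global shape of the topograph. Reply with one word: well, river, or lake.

D = b²−4ac = (-14)² − 4·(-6)·(-8) = 4
D = 2² is a perfect square ⇒ form factors over ℤ ⇒ lakes

lake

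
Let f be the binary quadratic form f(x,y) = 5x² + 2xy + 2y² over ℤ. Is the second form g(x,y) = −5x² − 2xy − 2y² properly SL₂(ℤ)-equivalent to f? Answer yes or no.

D₁ = -36, D₂ = -36
f: flip: (5,2,2)→(2,-2,5)
f: translate: b→2 (≡-2 mod 4), so (2,-2,5)→(2,2,5)
f: reduced (well bottom): (2,2,5) with a≤c, −a<b≤a
g is negative-definite; reduce −g:
−g: flip: (5,2,2)→(2,-2,5)
−g: translate: b→2 (≡-2 mod 4), so (2,-2,5)→(2,2,5)
−g: reduced (well bottom): (2,2,5) with a≤c, −a<b≤a
flip sign back: reduced form of g is (-2,-2,-5)
reduced forms (2, 2, 5) vs (-2, -2, -5) ⇒ inequivalent

no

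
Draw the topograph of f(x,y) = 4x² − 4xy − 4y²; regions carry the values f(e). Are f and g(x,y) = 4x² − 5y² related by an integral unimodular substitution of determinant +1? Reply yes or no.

D₁ = 80, D₂ = 80
river cycle of f (length 2): (-4, 4, 4), (4, 4, -4)
river cycle of g (length 2): (4, 8, -1), (-1, 8, 4)
cycles differ ⇒ inequivalent

no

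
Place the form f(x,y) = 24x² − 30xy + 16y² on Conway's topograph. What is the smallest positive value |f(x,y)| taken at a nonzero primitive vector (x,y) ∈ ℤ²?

translate: b→18 (≡-30 mod 48), so (24,-30,16)→(24,18,10)
flip: (24,18,10)→(10,-18,24)
translate: b→2 (≡-18 mod 20), so (10,-18,24)→(10,2,16)
reduced (well bottom): (10,2,16) with a≤c, −a<b≤a
well minimum = a = 10

10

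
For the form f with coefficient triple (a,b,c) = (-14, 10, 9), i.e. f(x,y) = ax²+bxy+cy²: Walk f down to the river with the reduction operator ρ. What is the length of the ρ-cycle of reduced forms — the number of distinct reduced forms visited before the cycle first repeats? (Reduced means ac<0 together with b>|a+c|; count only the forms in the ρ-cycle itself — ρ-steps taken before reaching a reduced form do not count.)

D = 604, ⌊√D⌋ = 24
river: ρ → (9,8,-15)
river: ρ → (-15,22,2)
river: ρ → (2,22,-15)
river: ρ → (-15,8,9)
river: ρ → (9,10,-14)
river: ρ → (-14,18,5)
river: ρ → (5,22,-6)
river: ρ → (-6,14,17)
river: ρ → (17,20,-3)
river: ρ → (-3,22,10)
river: ρ → (10,18,-7)
river: ρ → (-7,24,1)
river: ρ → (1,24,-7)
river: ρ → (-7,18,10)
river: ρ → (10,22,-3)
river: ρ → (-3,20,17)
river: ρ → (17,14,-6)
river: ρ → (-6,22,5)
river: ρ → (5,18,-14)
river: ρ → (-14,10,9)
ρ-cycle length = 20 (tail of 0 descent steps not counted)

20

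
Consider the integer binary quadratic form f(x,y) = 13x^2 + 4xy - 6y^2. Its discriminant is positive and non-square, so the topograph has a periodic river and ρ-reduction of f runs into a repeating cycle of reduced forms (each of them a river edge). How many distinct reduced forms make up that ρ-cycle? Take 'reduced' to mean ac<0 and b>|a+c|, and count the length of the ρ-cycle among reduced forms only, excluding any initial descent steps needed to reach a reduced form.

D = 328, ⌊√D⌋ = 18
descent: ρ → (-6,8,11)  [lands on river]
river: ρ → (11,14,-3)
river: ρ → (-3,16,6)
river: ρ → (6,8,-11)
river: ρ → (-11,14,3)
river: ρ → (3,16,-6)
ρ-cycle length = 6 (tail of 1 descent step not counted)

6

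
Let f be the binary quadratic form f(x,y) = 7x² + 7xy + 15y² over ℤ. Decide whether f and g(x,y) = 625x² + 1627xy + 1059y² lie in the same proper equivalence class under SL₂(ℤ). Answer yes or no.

D₁ = -371, D₂ = -371
f: reduced (well bottom): (7,7,15) with a≤c, −a<b≤a
g: translate: b→377 (≡1627 mod 1250), so (625,1627,1059)→(625,377,57)
g: flip: (625,377,57)→(57,-377,625)
g: translate: b→-35 (≡-377 mod 114), so (57,-377,625)→(57,-35,7)
g: flip: (57,-35,7)→(7,35,57)
g: translate: b→7 (≡35 mod 14), so (7,35,57)→(7,7,15)
g: reduced (well bottom): (7,7,15) with a≤c, −a<b≤a
reduced forms (7, 7, 15) vs (7, 7, 15) ⇒ equivalent

yes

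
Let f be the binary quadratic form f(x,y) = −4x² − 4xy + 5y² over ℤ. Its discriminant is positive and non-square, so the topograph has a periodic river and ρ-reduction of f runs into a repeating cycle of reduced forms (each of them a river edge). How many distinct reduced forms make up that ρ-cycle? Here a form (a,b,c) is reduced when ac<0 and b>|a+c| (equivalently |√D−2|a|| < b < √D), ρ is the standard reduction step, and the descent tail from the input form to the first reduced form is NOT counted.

D = 96, ⌊√D⌋ = 9
descent: ρ → (5,4,-4)  [lands on river]
river: ρ → (-4,4,5)
river: ρ → (5,6,-3)
river: ρ → (-3,6,5)
ρ-cycle length = 4 (tail of 1 descent step not counted)

4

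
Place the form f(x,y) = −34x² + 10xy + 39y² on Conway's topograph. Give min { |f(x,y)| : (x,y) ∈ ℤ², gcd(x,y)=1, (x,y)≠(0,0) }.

river: ρ → (39,68,-5)
river: ρ → (-5,72,11)
river: ρ → (11,60,-41)
river: ρ → (-41,22,30)
river: ρ → (30,38,-33)
river: ρ → (-33,28,35)
river: ρ → (35,42,-26)
river: ρ → (-26,62,15)
river: ρ → (15,58,-34)
river: ρ → (-34,10,39)
closes: descent 0, river 10
min |a| on river = 5

5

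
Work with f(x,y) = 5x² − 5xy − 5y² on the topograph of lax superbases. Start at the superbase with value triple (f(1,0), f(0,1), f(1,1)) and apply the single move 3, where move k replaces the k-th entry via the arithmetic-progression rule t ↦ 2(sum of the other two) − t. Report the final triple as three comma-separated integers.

start (5,-5,-5) = (f(1,0),f(0,1),f(1,1))
replace slot 3: 2·(5+(-5)) − (-5) = 5 → (5,-5,5)

5,-5,5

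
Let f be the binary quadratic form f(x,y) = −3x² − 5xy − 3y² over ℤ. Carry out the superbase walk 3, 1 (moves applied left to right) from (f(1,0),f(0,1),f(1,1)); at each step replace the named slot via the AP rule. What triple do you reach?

start (-3,-3,-11) = (f(1,0),f(0,1),f(1,1))
replace slot 3: 2·((-3)+(-3)) − (-11) = -1 → (-3,-3,-1)
replace slot 1: 2·((-3)+(-1)) − (-3) = -5 → (-5,-3,-1)

-5,-3,-1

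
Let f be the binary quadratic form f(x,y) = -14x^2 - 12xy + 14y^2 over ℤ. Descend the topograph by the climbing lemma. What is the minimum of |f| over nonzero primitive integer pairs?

descent: ρ → (14,12,-14)  [lands on river]
river: ρ → (-14,16,12)
river: ρ → (12,8,-18)
river: ρ → (-18,28,2)
river: ρ → (2,28,-18)
river: ρ → (-18,8,12)
river: ρ → (12,16,-14)
river: ρ → (-14,12,14)
river: ρ → (14,16,-12)
river: ρ → (-12,8,18)
river: ρ → (18,28,-2)
river: ρ → (-2,28,18)
river: ρ → (18,8,-12)
river: ρ → (-12,16,14)
closes: descent 1, river 14
min |a| on river = 2

2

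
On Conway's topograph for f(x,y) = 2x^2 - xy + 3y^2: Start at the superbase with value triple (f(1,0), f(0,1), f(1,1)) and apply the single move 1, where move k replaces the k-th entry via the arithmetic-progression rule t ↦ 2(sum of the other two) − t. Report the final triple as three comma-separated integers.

start (2,3,4) = (f(1,0),f(0,1),f(1,1))
replace slot 1: 2·(3+4) − 2 = 12 → (12,3,4)

12,3,4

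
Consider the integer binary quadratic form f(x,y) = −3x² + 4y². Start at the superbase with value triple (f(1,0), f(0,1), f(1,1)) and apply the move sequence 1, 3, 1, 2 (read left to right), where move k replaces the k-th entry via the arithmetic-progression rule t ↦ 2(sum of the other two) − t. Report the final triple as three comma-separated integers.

start (-3,4,1) = (f(1,0),f(0,1),f(1,1))
replace slot 1: 2·(4+1) − (-3) = 13 → (13,4,1)
replace slot 3: 2·(13+4) − 1 = 33 → (13,4,33)
replace slot 1: 2·(4+33) − 13 = 61 → (61,4,33)
replace slot 2: 2·(61+33) − 4 = 184 → (61,184,33)

61,184,33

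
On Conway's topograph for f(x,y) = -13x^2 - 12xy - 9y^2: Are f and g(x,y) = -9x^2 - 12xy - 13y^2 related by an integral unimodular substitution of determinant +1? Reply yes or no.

D₁ = -324, D₂ = -324
f is negative-definite; reduce −f:
−f: flip: (13,12,9)→(9,-12,13)
−f: translate: b→6 (≡-12 mod 18), so (9,-12,13)→(9,6,10)
−f: reduced (well bottom): (9,6,10) with a≤c, −a<b≤a
flip sign back: reduced form of f is (-9,-6,-10)
g is negative-definite; reduce −g:
−g: translate: b→-6 (≡12 mod 18), so (9,12,13)→(9,-6,10)
−g: reduced (well bottom): (9,-6,10) with a≤c, −a<b≤a
flip sign back: reduced form of g is (-9,6,-10)
reduced forms (-9, -6, -10) vs (-9, 6, -10) ⇒ inequivalent

no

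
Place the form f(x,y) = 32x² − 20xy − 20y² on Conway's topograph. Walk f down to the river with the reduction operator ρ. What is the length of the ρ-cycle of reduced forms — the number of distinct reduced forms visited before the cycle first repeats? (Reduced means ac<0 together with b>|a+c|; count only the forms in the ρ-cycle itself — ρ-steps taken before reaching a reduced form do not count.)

D = 2960, ⌊√D⌋ = 54
descent: ρ → (-20,20,32)  [lands on river]
river: ρ → (32,44,-8)
river: ρ → (-8,52,8)
river: ρ → (8,44,-32)
river: ρ → (-32,20,20)
river: ρ → (20,20,-32)
river: ρ → (-32,44,8)
river: ρ → (8,52,-8)
river: ρ → (-8,44,32)
river: ρ → (32,20,-20)
ρ-cycle length = 10 (tail of 1 descent step not counted)

10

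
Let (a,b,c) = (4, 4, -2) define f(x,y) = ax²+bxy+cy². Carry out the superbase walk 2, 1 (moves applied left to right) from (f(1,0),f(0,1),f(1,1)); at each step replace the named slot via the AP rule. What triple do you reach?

start (4,-2,6) = (f(1,0),f(0,1),f(1,1))
replace slot 2: 2·(4+6) − (-2) = 22 → (4,22,6)
replace slot 1: 2·(22+6) − 4 = 52 → (52,22,6)

52,22,6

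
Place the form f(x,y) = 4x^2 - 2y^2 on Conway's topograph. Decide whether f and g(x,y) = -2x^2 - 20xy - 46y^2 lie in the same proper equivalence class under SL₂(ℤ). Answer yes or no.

D₁ = 32, D₂ = 32
river cycle of f (length 2): (-2, 4, 2), (2, 4, -2)
river cycle of g (length 2): (-2, 4, 2), (2, 4, -2)
cycles coincide ⇒ equivalent

yes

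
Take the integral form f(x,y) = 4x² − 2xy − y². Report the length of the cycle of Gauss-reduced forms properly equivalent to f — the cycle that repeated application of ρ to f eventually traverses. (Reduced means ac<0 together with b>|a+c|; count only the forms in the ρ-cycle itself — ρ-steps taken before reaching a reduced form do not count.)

D = 20, ⌊√D⌋ = 4
descent: ρ → (-1,4,1)  [lands on river]
river: ρ → (1,4,-1)
ρ-cycle length = 2 (tail of 1 descent step not counted)

2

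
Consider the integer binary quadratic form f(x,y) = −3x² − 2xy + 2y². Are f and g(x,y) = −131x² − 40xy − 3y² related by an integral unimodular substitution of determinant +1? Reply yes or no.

D₁ = 28, D₂ = 28
river cycle of f (length 4): (2, 2, -3), (-3, 4, 1), (1, 4, -3), (-3, 2, 2)
river cycle of g (length 4): (-3, 4, 1), (1, 4, -3), (-3, 2, 2), (2, 2, -3)
cycles coincide ⇒ equivalent

yes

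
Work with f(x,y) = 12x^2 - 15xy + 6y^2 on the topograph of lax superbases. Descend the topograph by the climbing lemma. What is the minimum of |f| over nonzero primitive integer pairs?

translate: b→9 (≡-15 mod 24), so (12,-15,6)→(12,9,3)
flip: (12,9,3)→(3,-9,12)
translate: b→3 (≡-9 mod 6), so (3,-9,12)→(3,3,6)
reduced (well bottom): (3,3,6) with a≤c, −a<b≤a
well minimum = a = 3

3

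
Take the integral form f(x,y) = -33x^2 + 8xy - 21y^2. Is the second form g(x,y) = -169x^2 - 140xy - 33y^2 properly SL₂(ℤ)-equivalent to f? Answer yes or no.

D₁ = -2708, D₂ = -2708
f is negative-definite; reduce −f:
−f: flip: (33,-8,21)→(21,8,33)
−f: reduced (well bottom): (21,8,33) with a≤c, −a<b≤a
flip sign back: reduced form of f is (-21,-8,-33)
g is negative-definite; reduce −g:
−g: flip: (169,140,33)→(33,-140,169)
−g: translate: b→-8 (≡-140 mod 66), so (33,-140,169)→(33,-8,21)
−g: flip: (33,-8,21)→(21,8,33)
−g: reduced (well bottom): (21,8,33) with a≤c, −a<b≤a
flip sign back: reduced form of g is (-21,-8,-33)
reduced forms (-21, -8, -33) vs (-21, -8, -33) ⇒ equivalent

yes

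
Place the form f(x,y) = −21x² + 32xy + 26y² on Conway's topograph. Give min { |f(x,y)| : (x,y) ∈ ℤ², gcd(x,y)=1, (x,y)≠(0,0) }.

river: ρ → (26,20,-27)
river: ρ → (-27,34,19)
river: ρ → (19,42,-19)
river: ρ → (-19,34,27)
river: ρ → (27,20,-26)
river: ρ → (-26,32,21)
river: ρ → (21,52,-6)
river: ρ → (-6,56,3)
river: ρ → (3,52,-42)
river: ρ → (-42,32,13)
river: ρ → (13,46,-21)
river: ρ → (-21,38,21)
river: ρ → (21,46,-13)
river: ρ → (-13,32,42)
river: ρ → (42,52,-3)
river: ρ → (-3,56,6)
river: ρ → (6,52,-21)
river: ρ → (-21,32,26)
closes: descent 0, river 18
min |a| on river = 3

3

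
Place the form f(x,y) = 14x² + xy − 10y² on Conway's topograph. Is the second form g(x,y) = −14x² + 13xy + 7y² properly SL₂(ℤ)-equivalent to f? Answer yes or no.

D₁ = 561, D₂ = 561
river cycle of f (length 16): (-10, 19, 5), (5, 21, -6), (-6, 15, 14), (14, 13, -7), (-7, 15, 12), (12, 9, -10), (-10, 11, 11), (11, 11, -10), (-10, 9, 12), (12, 15, -7), … (6 more)
river cycle of g (length 16): (7, 15, -12), (-12, 9, 10), (10, 11, -11), (-11, 11, 10), (10, 9, -12), (-12, 15, 7), (7, 13, -14), (-14, 15, 6), (6, 21, -5), (-5, 19, 10), … (6 more)
cycles differ ⇒ inequivalent

no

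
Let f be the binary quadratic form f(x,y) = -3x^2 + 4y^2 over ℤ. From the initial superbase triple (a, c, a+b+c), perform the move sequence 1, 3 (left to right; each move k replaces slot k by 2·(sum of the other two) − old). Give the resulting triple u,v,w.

start (-3,4,1) = (f(1,0),f(0,1),f(1,1))
replace slot 1: 2·(4+1) − (-3) = 13 → (13,4,1)
replace slot 3: 2·(13+4) − 1 = 33 → (13,4,33)

13,4,33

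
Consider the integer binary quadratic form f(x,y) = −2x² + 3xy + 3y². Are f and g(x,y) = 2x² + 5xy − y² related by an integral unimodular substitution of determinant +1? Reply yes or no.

D₁ = 33, D₂ = 33
river cycle of f (length 4): (3, 3, -2), (-2, 5, 1), (1, 5, -2), (-2, 3, 3)
river cycle of g (length 4): (-1, 5, 2), (2, 3, -3), (-3, 3, 2), (2, 5, -1)
cycles differ ⇒ inequivalent

no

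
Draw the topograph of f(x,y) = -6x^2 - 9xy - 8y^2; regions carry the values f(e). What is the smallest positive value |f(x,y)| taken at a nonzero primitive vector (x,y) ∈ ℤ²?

translate: b→-3 (≡9 mod 12), so (6,9,8)→(6,-3,5)
flip: (6,-3,5)→(5,3,6)
reduced (well bottom): (5,3,6) with a≤c, −a<b≤a
well minimum |f| = |-5| = 5 (negative-definite)

5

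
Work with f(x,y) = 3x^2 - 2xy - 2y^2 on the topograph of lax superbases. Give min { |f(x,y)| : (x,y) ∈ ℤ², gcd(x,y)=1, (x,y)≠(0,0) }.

descent: ρ → (-2,2,3)  [lands on river]
river: ρ → (3,4,-1)
river: ρ → (-1,4,3)
river: ρ → (3,2,-2)
closes: descent 1, river 4
min |a| on river = 1

1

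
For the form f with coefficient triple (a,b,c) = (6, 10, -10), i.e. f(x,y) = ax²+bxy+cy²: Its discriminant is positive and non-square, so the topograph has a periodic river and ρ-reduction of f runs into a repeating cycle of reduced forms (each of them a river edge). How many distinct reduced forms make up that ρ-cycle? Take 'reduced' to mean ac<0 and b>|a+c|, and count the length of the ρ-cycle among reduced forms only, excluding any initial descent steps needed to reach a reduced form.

D = 340, ⌊√D⌋ = 18
river: ρ → (-10,10,6)
river: ρ → (6,14,-6)
river: ρ → (-6,10,10)
river: ρ → (10,10,-6)
river: ρ → (-6,14,6)
river: ρ → (6,10,-10)
ρ-cycle length = 6 (tail of 0 descent steps not counted)

6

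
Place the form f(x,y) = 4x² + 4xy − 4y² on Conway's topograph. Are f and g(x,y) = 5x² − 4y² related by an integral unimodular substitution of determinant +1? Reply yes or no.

D₁ = 80, D₂ = 80
river cycle of f (length 2): (-4, 4, 4), (4, 4, -4)
river cycle of g (length 2): (-4, 8, 1), (1, 8, -4)
cycles differ ⇒ inequivalent

no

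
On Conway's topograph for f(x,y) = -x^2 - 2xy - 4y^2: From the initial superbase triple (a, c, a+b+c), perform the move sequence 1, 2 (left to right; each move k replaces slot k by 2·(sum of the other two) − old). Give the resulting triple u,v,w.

start (-1,-4,-7) = (f(1,0),f(0,1),f(1,1))
replace slot 1: 2·((-4)+(-7)) − (-1) = -21 → (-21,-4,-7)
replace slot 2: 2·((-21)+(-7)) − (-4) = -52 → (-21,-52,-7)

-21,-52,-7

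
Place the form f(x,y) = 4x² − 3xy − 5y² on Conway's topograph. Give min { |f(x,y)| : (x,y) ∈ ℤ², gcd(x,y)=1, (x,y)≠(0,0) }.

descent: ρ → (-5,3,4)  [lands on river]
river: ρ → (4,5,-4)
river: ρ → (-4,3,5)
river: ρ → (5,7,-2)
river: ρ → (-2,9,1)
river: ρ → (1,9,-2)
river: ρ → (-2,7,5)
river: ρ → (5,3,-4)
river: ρ → (-4,5,4)
river: ρ → (4,3,-5)
river: ρ → (-5,7,2)
river: ρ → (2,9,-1)
river: ρ → (-1,9,2)
river: ρ → (2,7,-5)
closes: descent 1, river 14
min |a| on river = 1

1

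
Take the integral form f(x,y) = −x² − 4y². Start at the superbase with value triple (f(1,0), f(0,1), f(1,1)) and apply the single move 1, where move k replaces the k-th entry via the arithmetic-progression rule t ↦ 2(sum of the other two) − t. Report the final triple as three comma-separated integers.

start (-1,-4,-5) = (f(1,0),f(0,1),f(1,1))
replace slot 1: 2·((-4)+(-5)) − (-1) = -17 → (-17,-4,-5)

-17,-4,-5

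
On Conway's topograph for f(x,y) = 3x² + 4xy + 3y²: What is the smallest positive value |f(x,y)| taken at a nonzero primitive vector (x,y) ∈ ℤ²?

translate: b→-2 (≡4 mod 6), so (3,4,3)→(3,-2,2)
flip: (3,-2,2)→(2,2,3)
reduced (well bottom): (2,2,3) with a≤c, −a<b≤a
well minimum = a = 2

2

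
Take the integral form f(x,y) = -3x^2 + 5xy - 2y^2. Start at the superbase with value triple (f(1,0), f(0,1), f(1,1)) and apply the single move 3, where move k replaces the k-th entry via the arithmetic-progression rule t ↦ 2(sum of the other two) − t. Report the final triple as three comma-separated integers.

start (-3,-2,0) = (f(1,0),f(0,1),f(1,1))
replace slot 3: 2·((-3)+(-2)) − 0 = -10 → (-3,-2,-10)

-3,-2,-10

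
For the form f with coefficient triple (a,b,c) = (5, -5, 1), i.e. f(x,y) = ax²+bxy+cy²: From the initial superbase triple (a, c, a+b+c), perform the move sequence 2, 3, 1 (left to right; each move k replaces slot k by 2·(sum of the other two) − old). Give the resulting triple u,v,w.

start (5,1,1) = (f(1,0),f(0,1),f(1,1))
replace slot 2: 2·(5+1) − 1 = 11 → (5,11,1)
replace slot 3: 2·(5+11) − 1 = 31 → (5,11,31)
replace slot 1: 2·(11+31) − 5 = 79 → (79,11,31)

79,11,31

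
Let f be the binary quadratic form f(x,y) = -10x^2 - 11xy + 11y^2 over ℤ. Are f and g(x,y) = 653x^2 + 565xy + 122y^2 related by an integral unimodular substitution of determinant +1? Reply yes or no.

D₁ = 561, D₂ = 561
river cycle of f (length 16): (11, 11, -10), (-10, 9, 12), (12, 15, -7), (-7, 13, 14), (14, 15, -6), (-6, 21, 5), (5, 19, -10), (-10, 21, 3), (3, 21, -10), (-10, 19, 5), … (6 more)
river cycle of g (length 16): (11, 11, -10), (-10, 9, 12), (12, 15, -7), (-7, 13, 14), (14, 15, -6), (-6, 21, 5), (5, 19, -10), (-10, 21, 3), (3, 21, -10), (-10, 19, 5), … (6 more)
cycles coincide ⇒ equivalent

yes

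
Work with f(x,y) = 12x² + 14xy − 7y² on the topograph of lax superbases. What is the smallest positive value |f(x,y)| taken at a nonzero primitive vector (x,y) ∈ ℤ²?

river: ρ → (-7,14,12)
river: ρ → (12,10,-9)
river: ρ → (-9,8,13)
river: ρ → (13,18,-4)
river: ρ → (-4,22,3)
river: ρ → (3,20,-11)
river: ρ → (-11,2,12)
river: ρ → (12,22,-1)
river: ρ → (-1,22,12)
river: ρ → (12,2,-11)
river: ρ → (-11,20,3)
river: ρ → (3,22,-4)
river: ρ → (-4,18,13)
river: ρ → (13,8,-9)
river: ρ → (-9,10,12)
river: ρ → (12,14,-7)
closes: descent 0, river 16
min |a| on river = 1

1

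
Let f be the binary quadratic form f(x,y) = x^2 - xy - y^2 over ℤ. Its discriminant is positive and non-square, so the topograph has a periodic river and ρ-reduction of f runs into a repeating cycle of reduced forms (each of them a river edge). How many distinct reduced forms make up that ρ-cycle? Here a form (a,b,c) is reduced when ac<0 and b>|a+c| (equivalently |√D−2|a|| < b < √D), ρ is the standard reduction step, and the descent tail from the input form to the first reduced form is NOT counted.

D = 5, ⌊√D⌋ = 2
descent: ρ → (-1,1,1)  [lands on river]
river: ρ → (1,1,-1)
ρ-cycle length = 2 (tail of 1 descent step not counted)

2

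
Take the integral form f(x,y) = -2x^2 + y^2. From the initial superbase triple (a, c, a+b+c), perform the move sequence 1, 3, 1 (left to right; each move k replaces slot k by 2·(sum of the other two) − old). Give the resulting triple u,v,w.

start (-2,1,-1) = (f(1,0),f(0,1),f(1,1))
replace slot 1: 2·(1+(-1)) − (-2) = 2 → (2,1,-1)
replace slot 3: 2·(2+1) − (-1) = 7 → (2,1,7)
replace slot 1: 2·(1+7) − 2 = 14 → (14,1,7)

14,1,7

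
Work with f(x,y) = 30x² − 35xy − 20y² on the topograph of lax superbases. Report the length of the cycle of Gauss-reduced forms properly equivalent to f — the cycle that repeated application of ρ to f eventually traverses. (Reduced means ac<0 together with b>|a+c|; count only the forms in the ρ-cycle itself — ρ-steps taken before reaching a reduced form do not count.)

D = 3625, ⌊√D⌋ = 60
descent: ρ → (-20,35,30)  [lands on river]
river: ρ → (30,25,-25)
river: ρ → (-25,25,30)
river: ρ → (30,35,-20)
river: ρ → (-20,45,20)
river: ρ → (20,35,-30)
river: ρ → (-30,25,25)
river: ρ → (25,25,-30)
river: ρ → (-30,35,20)
river: ρ → (20,45,-20)
ρ-cycle length = 10 (tail of 1 descent step not counted)

10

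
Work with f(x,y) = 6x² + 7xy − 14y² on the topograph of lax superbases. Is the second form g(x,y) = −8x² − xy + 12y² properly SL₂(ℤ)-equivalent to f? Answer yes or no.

D₁ = 385, D₂ = 385
river cycle of f (length 12): (6, 19, -1), (-1, 19, 6), (6, 17, -4), (-4, 15, 10), (10, 5, -9), (-9, 13, 6), (6, 11, -11), (-11, 11, 6), (6, 13, -9), (-9, 5, 10), … (2 more)
river cycle of g (length 10): (-8, 15, 5), (5, 15, -8), (-8, 17, 3), (3, 19, -2), (-2, 17, 12), (12, 7, -7), (-7, 7, 12), (12, 17, -2), (-2, 19, 3), (3, 17, -8)
cycles differ ⇒ inequivalent

no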